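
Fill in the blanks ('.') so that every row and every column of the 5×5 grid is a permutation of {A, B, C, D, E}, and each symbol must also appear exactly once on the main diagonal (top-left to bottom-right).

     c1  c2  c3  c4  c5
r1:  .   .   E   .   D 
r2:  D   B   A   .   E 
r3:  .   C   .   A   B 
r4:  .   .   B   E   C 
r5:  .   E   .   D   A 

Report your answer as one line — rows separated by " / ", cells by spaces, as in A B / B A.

C A E B D / D B A C E / E C D A B / A D B E C / B E C D A

(r1,c1) = C
(r1,c2) = A
(r1,c4) = B
(r2,c4) = C
(r3,c1) = E
(r3,c3) = D
(r4,c1) = A
(r4,c2) = D
(r5,c1) = B
(r5,c3) = C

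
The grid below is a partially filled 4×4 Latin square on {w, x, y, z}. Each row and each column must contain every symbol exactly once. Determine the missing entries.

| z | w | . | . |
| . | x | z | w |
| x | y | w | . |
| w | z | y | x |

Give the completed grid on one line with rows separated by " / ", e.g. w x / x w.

z w x y / y x z w / x y w z / w z y x

(r1,c3): row 1 has {w,z}; column 3 has {w,y,z}, so it must be x.
(r1,c4): row 1 has {w,x,z}; column 4 has {w,x}, so it must be y.
(r2,c1): row 2 has {w,x,z}; column 1 has {w,x,z}, so it must be y.
(r3,c4): row 3 has {w,x,y}; column 4 has {w,x,y}, so it must be z.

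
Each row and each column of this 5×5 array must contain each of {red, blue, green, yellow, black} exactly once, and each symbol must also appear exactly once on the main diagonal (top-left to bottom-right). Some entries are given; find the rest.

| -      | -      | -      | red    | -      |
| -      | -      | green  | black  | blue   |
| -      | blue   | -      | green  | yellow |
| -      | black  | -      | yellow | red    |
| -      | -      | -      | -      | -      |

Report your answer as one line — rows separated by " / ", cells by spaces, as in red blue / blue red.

blue green yellow red black / yellow red green black blue / red blue black green yellow / green black blue yellow red / black yellow red blue green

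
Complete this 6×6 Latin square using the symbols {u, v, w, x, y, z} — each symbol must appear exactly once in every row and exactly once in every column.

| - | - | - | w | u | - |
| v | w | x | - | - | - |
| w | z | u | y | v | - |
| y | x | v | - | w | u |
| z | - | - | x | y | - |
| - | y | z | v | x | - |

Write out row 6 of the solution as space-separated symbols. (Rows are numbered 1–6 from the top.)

u y z v x w

Cell (r1,c1): row 1 has {u,w}; column 1 has {v,w,y,z} → x.
Cell (r1,c2): row 1 has {u,w,x}; column 2 has {w,x,y,z} → v.
Cell (r1,c3): row 1 has {u,v,w,x}; column 3 has {u,v,x,z} → y.
Cell (r1,c6): row 1 has {u,v,w,x,y}; column 6 has {u} → z.
Cell (r2,c5): row 2 has {v,w,x}; column 5 has {u,v,w,x,y} → z.
Cell (r2,c6): row 2 has {v,w,x,z}; column 6 has {u,z} → y.
Cell (r3,c6): row 3 has {u,v,w,y,z}; column 6 has {u,y,z} → x.
Cell (r4,c4): row 4 has {u,v,w,x,y}; column 4 has {v,w,x,y} → z.
Cell (r5,c2): row 5 has {x,y,z}; column 2 has {v,w,x,y,z} → u.
Cell (r5,c3): row 5 has {u,x,y,z}; column 3 has {u,v,x,y,z} → w.
Cell (r5,c6): row 5 has {u,w,x,y,z}; column 6 has {u,x,y,z} → v.
Cell (r6,c1): row 6 has {v,x,y,z}; column 1 has {v,w,x,y,z} → u.
Cell (r6,c6): row 6 has {u,v,x,y,z}; column 6 has {u,v,x,y,z} → w.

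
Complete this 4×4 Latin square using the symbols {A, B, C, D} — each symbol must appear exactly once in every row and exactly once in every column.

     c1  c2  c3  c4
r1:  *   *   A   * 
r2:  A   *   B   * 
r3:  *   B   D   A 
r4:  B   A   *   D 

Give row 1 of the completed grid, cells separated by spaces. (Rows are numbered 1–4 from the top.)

D C A B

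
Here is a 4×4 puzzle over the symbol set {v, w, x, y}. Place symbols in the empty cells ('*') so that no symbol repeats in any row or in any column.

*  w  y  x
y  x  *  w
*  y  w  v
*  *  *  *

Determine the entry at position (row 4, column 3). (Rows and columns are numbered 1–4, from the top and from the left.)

(r1,c1) = v
(r2,c3) = v
(r3,c1) = x
(r4,c1) = w
(r4,c2) = v
(r4,c3) = x

x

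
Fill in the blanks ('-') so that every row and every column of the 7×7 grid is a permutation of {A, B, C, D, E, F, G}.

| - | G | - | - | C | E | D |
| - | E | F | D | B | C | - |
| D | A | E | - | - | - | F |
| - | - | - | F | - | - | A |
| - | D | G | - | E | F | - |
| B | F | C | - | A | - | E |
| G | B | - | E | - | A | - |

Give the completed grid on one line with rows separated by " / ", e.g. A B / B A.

F G A B C E D / A E F D B C G / D A E C G B F / E C B F D G A / C D G A E F B / B F C G A D E / G B D E F A C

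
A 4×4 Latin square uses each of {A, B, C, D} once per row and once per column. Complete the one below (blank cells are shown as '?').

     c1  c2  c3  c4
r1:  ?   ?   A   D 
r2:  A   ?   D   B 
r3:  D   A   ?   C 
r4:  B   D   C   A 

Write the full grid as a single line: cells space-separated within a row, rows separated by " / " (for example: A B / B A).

C B A D / A C D B / D A B C / B D C A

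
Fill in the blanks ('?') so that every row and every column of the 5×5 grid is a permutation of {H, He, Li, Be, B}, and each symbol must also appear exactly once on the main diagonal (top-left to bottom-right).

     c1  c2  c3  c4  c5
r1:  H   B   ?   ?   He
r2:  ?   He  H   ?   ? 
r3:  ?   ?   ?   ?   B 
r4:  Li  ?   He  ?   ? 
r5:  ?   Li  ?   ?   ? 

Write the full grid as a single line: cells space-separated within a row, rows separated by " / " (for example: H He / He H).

H B Be Li He / B He H Be Li / Be H Li He B / Li Be He B H / He Li B H Be

Cell (r5,c5): row 5 has {Li}; column 5 has {He,B}; the diagonal has {H,He} → Be.
Cell (r2,c5): row 2 has {H,He}; column 5 has {He,Be,B} → Li.
Cell (r3,c3): row 3 has {B}; column 3 has {H,He}; the diagonal has {H,He,Be} → Li.
Cell (r4,c4): row 4 has {He,Li}; column 4 is empty so far; the diagonal has {H,He,Li,Be} → B.
Cell (r4,c5): row 4 has {He,Li,B}; column 5 has {He,Li,Be,B} → H.
Cell (r5,c3): row 5 has {Li,Be}; column 3 has {H,He,Li} → B.
Cell (r1,c3): row 1 has {H,He,B}; column 3 has {H,He,Li,B} → Be.
Cell (r1,c4): row 1 has {H,He,Be,B}; column 4 has {B} → Li.
Cell (r2,c4): row 2 has {H,He,Li}; column 4 has {Li,B} → Be.
Cell (r4,c2): row 4 has {H,He,Li,B}; column 2 has {He,Li,B} → Be.
Cell (r5,c1): row 5 has {Li,Be,B}; column 1 has {H,Li} → He.
Cell (r5,c4): row 5 has {He,Li,Be,B}; column 4 has {Li,Be,B} → H.
Cell (r2,c1): row 2 has {H,He,Li,Be}; column 1 has {H,He,Li} → B.
Cell (r3,c1): row 3 has {Li,B}; column 1 has {H,He,Li,B} → Be.
Cell (r3,c2): row 3 has {Li,Be,B}; column 2 has {He,Li,Be,B} → H.
Cell (r3,c4): row 3 has {H,Li,Be,B}; column 4 has {H,Li,Be,B} → He.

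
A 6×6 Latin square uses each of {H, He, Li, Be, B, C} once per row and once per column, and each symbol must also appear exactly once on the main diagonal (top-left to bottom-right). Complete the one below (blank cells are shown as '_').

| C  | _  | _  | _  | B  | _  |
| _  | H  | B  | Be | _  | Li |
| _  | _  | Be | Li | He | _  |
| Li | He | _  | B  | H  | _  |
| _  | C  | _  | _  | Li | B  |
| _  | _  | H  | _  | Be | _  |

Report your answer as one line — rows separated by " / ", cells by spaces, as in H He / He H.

At row 2, column 1: row 2 has {H,Li,Be,B}; column 1 has {Li,C}; that leaves He.
At row 2, column 5: row 2 has {H,He,Li,Be,B}; column 5 has {H,He,Li,Be,B}; that leaves C.
At row 3, column 2: row 3 has {He,Li,Be}; column 2 has {H,He,C}; that leaves B.
At row 4, column 3: row 4 has {H,He,Li,B}; column 3 has {H,Be,B}; that leaves C.
At row 4, column 6: row 4 has {H,He,Li,B,C}; column 6 has {Li,B}; that leaves Be.
At row 5, column 3: row 5 has {Li,B,C}; column 3 has {H,Be,B,C}; that leaves He.
At row 5, column 4: row 5 has {He,Li,B,C}; column 4 has {Li,Be,B}; that leaves H.
At row 6, column 1: row 6 has {H,Be}; column 1 has {He,Li,C}; that leaves B.
At row 6, column 2: row 6 has {H,Be,B}; column 2 has {H,He,B,C}; that leaves Li.
At row 6, column 6: row 6 has {H,Li,Be,B}; column 6 has {Li,Be,B}; the diagonal has {H,Li,Be,B,C}; that leaves He.
At row 1, column 2: row 1 has {B,C}; column 2 has {H,He,Li,B,C}; that leaves Be.
At row 1, column 3: row 1 has {Be,B,C}; column 3 has {H,He,Be,B,C}; that leaves Li.
At row 1, column 4: row 1 has {Li,Be,B,C}; column 4 has {H,Li,Be,B}; that leaves He.
At row 1, column 6: row 1 has {He,Li,Be,B,C}; column 6 has {He,Li,Be,B}; that leaves H.
At row 3, column 1: row 3 has {He,Li,Be,B}; column 1 has {He,Li,B,C}; that leaves H.
At row 3, column 6: row 3 has {H,He,Li,Be,B}; column 6 has {H,He,Li,Be,B}; that leaves C.
At row 5, column 1: row 5 has {H,He,Li,B,C}; column 1 has {H,He,Li,B,C}; that leaves Be.
At row 6, column 4: row 6 has {H,He,Li,Be,B}; column 4 has {H,He,Li,Be,B}; that leaves C.

C Be Li He B H / He H B Be C Li / H B Be Li He C / Li He C B H Be / Be C He H Li B / B Li H C Be He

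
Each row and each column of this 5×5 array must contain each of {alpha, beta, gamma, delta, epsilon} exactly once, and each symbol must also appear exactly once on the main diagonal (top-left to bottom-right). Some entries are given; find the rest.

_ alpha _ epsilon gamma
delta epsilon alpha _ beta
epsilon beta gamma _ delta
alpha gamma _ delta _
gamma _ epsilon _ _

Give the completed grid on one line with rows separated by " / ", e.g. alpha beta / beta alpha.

beta alpha delta epsilon gamma / delta epsilon alpha gamma beta / epsilon beta gamma alpha delta / alpha gamma beta delta epsilon / gamma delta epsilon beta alpha

row 1 has {alpha,gamma,epsilon}; column 1 has {alpha,gamma,delta,epsilon}; the diagonal has {gamma,delta,epsilon} — only beta is left for (r1,c1).
row 1 has {alpha,beta,gamma,epsilon}; column 3 has {alpha,gamma,epsilon} — only delta is left for (r1,c3).
row 2 has {alpha,beta,delta,epsilon}; column 4 has {delta,epsilon} — only gamma is left for (r2,c4).
row 3 has {beta,gamma,delta,epsilon}; column 4 has {gamma,delta,epsilon} — only alpha is left for (r3,c4).
row 4 has {alpha,gamma,delta}; column 3 has {alpha,gamma,delta,epsilon} — only beta is left for (r4,c3).
row 4 has {alpha,beta,gamma,delta}; column 5 has {beta,gamma,delta} — only epsilon is left for (r4,c5).
row 5 has {gamma,epsilon}; column 2 has {alpha,beta,gamma,epsilon} — only delta is left for (r5,c2).
row 5 has {gamma,delta,epsilon}; column 4 has {alpha,gamma,delta,epsilon} — only beta is left for (r5,c4).
row 5 has {beta,gamma,delta,epsilon}; column 5 has {beta,gamma,delta,epsilon}; the diagonal has {beta,gamma,delta,epsilon} — only alpha is left for (r5,c5).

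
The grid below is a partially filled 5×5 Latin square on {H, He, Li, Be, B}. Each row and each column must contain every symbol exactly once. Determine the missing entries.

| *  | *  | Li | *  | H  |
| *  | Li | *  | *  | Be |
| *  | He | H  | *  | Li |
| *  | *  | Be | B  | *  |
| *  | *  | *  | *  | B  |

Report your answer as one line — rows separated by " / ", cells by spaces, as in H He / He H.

Cell (r3,c4): row 3 has {H,He,Li}; column 4 has {B} → Be.
Cell (r4,c2): row 4 has {Be,B}; column 2 has {He,Li} → H.
Cell (r4,c5): row 4 has {H,Be,B}; column 5 has {H,Li,Be,B} → He.
Cell (r5,c2): row 5 has {B}; column 2 has {H,He,Li} → Be.
Cell (r5,c3): row 5 has {Be,B}; column 3 has {H,Li,Be} → He.
Cell (r1,c2): row 1 has {H,Li}; column 2 has {H,He,Li,Be} → B.
Cell (r1,c4): row 1 has {H,Li,B}; column 4 has {Be,B} → He.
Cell (r2,c3): row 2 has {Li,Be}; column 3 has {H,He,Li,Be} → B.
Cell (r2,c4): row 2 has {Li,Be,B}; column 4 has {He,Be,B} → H.
Cell (r3,c1): row 3 has {H,He,Li,Be}; column 1 is empty so far → B.
Cell (r4,c1): row 4 has {H,He,Be,B}; column 1 has {B} → Li.
Cell (r5,c1): row 5 has {He,Be,B}; column 1 has {Li,B} → H.
Cell (r5,c4): row 5 has {H,He,Be,B}; column 4 has {H,He,Be,B} → Li.
Cell (r1,c1): row 1 has {H,He,Li,B}; column 1 has {H,Li,B} → Be.
Cell (r2,c1): row 2 has {H,Li,Be,B}; column 1 has {H,Li,Be,B} → He.

Be B Li He H / He Li B H Be / B He H Be Li / Li H Be B He / H Be He Li B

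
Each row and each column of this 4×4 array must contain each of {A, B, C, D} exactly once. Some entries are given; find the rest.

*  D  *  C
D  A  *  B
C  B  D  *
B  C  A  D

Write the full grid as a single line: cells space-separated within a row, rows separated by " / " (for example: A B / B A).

(r1,c1): row 1 has {C,D}; column 1 has {B,C,D}, so it must be A.
(r1,c3): row 1 has {A,C,D}; column 3 has {A,D}, so it must be B.
(r2,c3): row 2 has {A,B,D}; column 3 has {A,B,D}, so it must be C.
(r3,c4): row 3 has {B,C,D}; column 4 has {B,C,D}, so it must be A.

A D B C / D A C B / C B D A / B C A D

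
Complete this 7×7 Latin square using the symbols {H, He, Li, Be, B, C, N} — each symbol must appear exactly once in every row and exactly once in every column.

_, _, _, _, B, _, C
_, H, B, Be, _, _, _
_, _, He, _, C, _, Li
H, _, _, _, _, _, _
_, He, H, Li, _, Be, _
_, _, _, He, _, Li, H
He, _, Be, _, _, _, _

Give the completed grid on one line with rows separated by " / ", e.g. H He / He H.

Li Be N H B He C / N H B Be Li C He / Be B He N C H Li / H C Li B He N Be / C He H Li N Be B / B N C He Be Li H / He Li Be C H B N

(r5,c5) = N
(r5,c7) = B
(r6,c5) = Be
(r7,c7) = N
(r2,c7) = He
(r4,c7) = Be
(r5,c1) = C
(r2,c5) = Li
(r4,c5) = He
(r7,c5) = H
(r2,c1) = N
(r2,c6) = C
(r6,c1) = B
(r7,c6) = B
(r3,c1) = Be
(r4,c6) = N
(r7,c4) = C
(r1,c1) = Li
(r1,c3) = N
(r1,c4) = H
(r1,c6) = He
(r3,c6) = H
(r4,c4) = B
(r6,c3) = C
(r7,c2) = Li
(r1,c2) = Be
(r3,c4) = N
(r4,c2) = C
(r4,c3) = Li
(r6,c2) = N
(r3,c2) = B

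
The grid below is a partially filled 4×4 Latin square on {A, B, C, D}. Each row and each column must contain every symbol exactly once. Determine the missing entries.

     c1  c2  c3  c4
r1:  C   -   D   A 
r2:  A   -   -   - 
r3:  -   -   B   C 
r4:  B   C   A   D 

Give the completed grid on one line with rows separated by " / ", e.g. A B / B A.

C B D A / A D C B / D A B C / B C A D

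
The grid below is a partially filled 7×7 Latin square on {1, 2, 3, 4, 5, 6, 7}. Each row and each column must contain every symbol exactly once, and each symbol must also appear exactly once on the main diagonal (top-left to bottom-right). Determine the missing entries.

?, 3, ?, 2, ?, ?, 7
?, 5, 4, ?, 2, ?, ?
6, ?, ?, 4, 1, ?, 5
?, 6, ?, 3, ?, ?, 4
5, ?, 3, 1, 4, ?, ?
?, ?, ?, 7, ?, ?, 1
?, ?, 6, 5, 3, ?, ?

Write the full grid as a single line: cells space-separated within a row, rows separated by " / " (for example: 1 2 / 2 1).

(r1,c1): row 1 has {2,3,7}; column 1 has {5,6}; the diagonal has {3,4,5}, so it must be 1.
(r1,c3): row 1 has {1,2,3,7}; column 3 has {3,4,6}, so it must be 5.
(r1,c5): row 1 has {1,2,3,5,7}; column 5 has {1,2,3,4}, so it must be 6.
(r1,c6): row 1 has {1,2,3,5,6,7}; column 6 is empty so far, so it must be 4.
(r2,c4): row 2 has {2,4,5}; column 4 has {1,2,3,4,5,7}, so it must be 6.
(r2,c7): row 2 has {2,4,5,6}; column 7 has {1,4,5,7}, so it must be 3.
(r6,c3): row 6 has {1,7}; column 3 has {3,4,5,6}, so it must be 2.
(r6,c5): row 6 has {1,2,7}; column 5 has {1,2,3,4,6}, so it must be 5.
(r6,c6): row 6 has {1,2,5,7}; column 6 has {4}; the diagonal has {1,3,4,5}, so it must be 6.
(r7,c7): row 7 has {3,5,6}; column 7 has {1,3,4,5,7}; the diagonal has {1,3,4,5,6}, so it must be 2.
(r2,c1): row 2 has {2,3,4,5,6}; column 1 has {1,5,6}, so it must be 7.
(r2,c6): row 2 has {2,3,4,5,6,7}; column 6 has {4,6}, so it must be 1.
(r3,c3): row 3 has {1,4,5,6}; column 3 has {2,3,4,5,6}; the diagonal has {1,2,3,4,5,6}, so it must be 7.
(r4,c1): row 4 has {3,4,6}; column 1 has {1,5,6,7}, so it must be 2.
(r4,c3): row 4 has {2,3,4,6}; column 3 has {2,3,4,5,6,7}, so it must be 1.
(r4,c5): row 4 has {1,2,3,4,6}; column 5 has {1,2,3,4,5,6}, so it must be 7.
(r4,c6): row 4 has {1,2,3,4,6,7}; column 6 has {1,4,6}, so it must be 5.
(r5,c7): row 5 has {1,3,4,5}; column 7 has {1,2,3,4,5,7}, so it must be 6.
(r6,c2): row 6 has {1,2,5,6,7}; column 2 has {3,5,6}, so it must be 4.
(r7,c1): row 7 has {2,3,5,6}; column 1 has {1,2,5,6,7}, so it must be 4.
(r7,c6): row 7 has {2,3,4,5,6}; column 6 has {1,4,5,6}, so it must be 7.
(r3,c2): row 3 has {1,4,5,6,7}; column 2 has {3,4,5,6}, so it must be 2.
(r3,c6): row 3 has {1,2,4,5,6,7}; column 6 has {1,4,5,6,7}, so it must be 3.
(r5,c2): row 5 has {1,3,4,5,6}; column 2 has {2,3,4,5,6}, so it must be 7.
(r5,c6): row 5 has {1,3,4,5,6,7}; column 6 has {1,3,4,5,6,7}, so it must be 2.
(r6,c1): row 6 has {1,2,4,5,6,7}; column 1 has {1,2,4,5,6,7}, so it must be 3.
(r7,c2): row 7 has {2,3,4,5,6,7}; column 2 has {2,3,4,5,6,7}, so it must be 1.

1 3 5 2 6 4 7 / 7 5 4 6 2 1 3 / 6 2 7 4 1 3 5 / 2 6 1 3 7 5 4 / 5 7 3 1 4 2 6 / 3 4 2 7 5 6 1 / 4 1 6 5 3 7 2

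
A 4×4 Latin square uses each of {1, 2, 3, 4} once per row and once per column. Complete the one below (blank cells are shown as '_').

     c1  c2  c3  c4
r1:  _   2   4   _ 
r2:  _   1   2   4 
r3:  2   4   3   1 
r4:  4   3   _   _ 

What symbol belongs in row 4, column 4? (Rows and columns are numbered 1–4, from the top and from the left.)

row 1 has {2,4}; column 4 has {1,4} — only 3 is left for (r1,c4).
row 2 has {1,2,4}; column 1 has {2,4} — only 3 is left for (r2,c1).
row 4 has {3,4}; column 3 has {2,3,4} — only 1 is left for (r4,c3).
row 4 has {1,3,4}; column 4 has {1,3,4} — only 2 is left for (r4,c4).

2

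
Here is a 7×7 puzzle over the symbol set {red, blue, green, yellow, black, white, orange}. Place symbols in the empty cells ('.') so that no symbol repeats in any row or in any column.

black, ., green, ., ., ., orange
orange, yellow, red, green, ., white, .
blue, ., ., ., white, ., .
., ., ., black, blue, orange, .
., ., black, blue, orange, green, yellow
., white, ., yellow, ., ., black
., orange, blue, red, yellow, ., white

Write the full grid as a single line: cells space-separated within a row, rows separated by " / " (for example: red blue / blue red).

black blue green white red yellow orange / orange yellow red green black white blue / blue black yellow orange white red green / yellow green white black blue orange red / white red black blue orange green yellow / red white orange yellow green blue black / green orange blue red yellow black white

(r1,c4) = white
(r1,c5) = red
(r2,c5) = black
(r2,c7) = blue
(r3,c4) = orange
(r5,c2) = red
(r6,c3) = orange
(r6,c5) = green
(r7,c1) = green
(r7,c6) = black
(r1,c2) = blue
(r1,c6) = yellow
(r3,c3) = yellow
(r3,c6) = red
(r3,c7) = green
(r4,c2) = green
(r4,c3) = white
(r4,c7) = red
(r5,c1) = white
(r6,c1) = red
(r6,c6) = blue
(r3,c2) = black
(r4,c1) = yellow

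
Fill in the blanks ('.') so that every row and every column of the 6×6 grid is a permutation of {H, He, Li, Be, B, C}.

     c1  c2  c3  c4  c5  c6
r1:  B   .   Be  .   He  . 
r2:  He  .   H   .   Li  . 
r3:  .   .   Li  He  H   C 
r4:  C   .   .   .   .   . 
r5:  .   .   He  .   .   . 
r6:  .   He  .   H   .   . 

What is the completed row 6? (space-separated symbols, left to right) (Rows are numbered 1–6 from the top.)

At row 3, column 1: row 3 has {H,He,Li,C}; column 1 has {He,B,C}; that leaves Be.
At row 3, column 2: row 3 has {H,He,Li,Be,C}; column 2 has {He}; that leaves B.
At row 4, column 3: row 4 has {C}; column 3 has {H,He,Li,Be}; that leaves B.
At row 4, column 5: row 4 has {B,C}; column 5 has {H,He,Li}; that leaves Be.
At row 6, column 1: row 6 has {H,He}; column 1 has {He,Be,B,C}; that leaves Li.
At row 6, column 3: row 6 has {H,He,Li}; column 3 has {H,He,Li,Be,B}; that leaves C.
At row 6, column 5: row 6 has {H,He,Li,C}; column 5 has {H,He,Li,Be}; that leaves B.
At row 6, column 6: row 6 has {H,He,Li,B,C}; column 6 has {C}; that leaves Be.

Li He C H B Be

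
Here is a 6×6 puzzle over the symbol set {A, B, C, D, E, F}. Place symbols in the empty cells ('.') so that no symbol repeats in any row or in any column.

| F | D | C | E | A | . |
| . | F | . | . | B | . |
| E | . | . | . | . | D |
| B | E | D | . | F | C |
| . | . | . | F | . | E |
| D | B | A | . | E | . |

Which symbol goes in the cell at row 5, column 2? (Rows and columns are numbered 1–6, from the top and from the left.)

row 1 has {A,C,D,E,F}; column 6 has {C,D,E} — only B is left for (r1,c6).
row 2 has {B,F}; column 3 has {A,C,D} — only E is left for (r2,c3).
row 2 has {B,E,F}; column 6 has {B,C,D,E} — only A is left for (r2,c6).
row 3 has {D,E}; column 5 has {A,B,E,F} — only C is left for (r3,c5).
row 4 has {B,C,D,E,F}; column 4 has {E,F} — only A is left for (r4,c4).
row 5 has {E,F}; column 3 has {A,C,D,E} — only B is left for (r5,c3).
row 5 has {B,E,F}; column 5 has {A,B,C,E,F} — only D is left for (r5,c5).
row 6 has {A,B,D,E}; column 4 has {A,E,F} — only C is left for (r6,c4).
row 6 has {A,B,C,D,E}; column 6 has {A,B,C,D,E} — only F is left for (r6,c6).
row 2 has {A,B,E,F}; column 1 has {B,D,E,F} — only C is left for (r2,c1).
row 2 has {A,B,C,E,F}; column 4 has {A,C,E,F} — only D is left for (r2,c4).
row 3 has {C,D,E}; column 2 has {B,D,E,F} — only A is left for (r3,c2).
row 3 has {A,C,D,E}; column 3 has {A,B,C,D,E} — only F is left for (r3,c3).
row 3 has {A,C,D,E,F}; column 4 has {A,C,D,E,F} — only B is left for (r3,c4).
row 5 has {B,D,E,F}; column 1 has {B,C,D,E,F} — only A is left for (r5,c1).
row 5 has {A,B,D,E,F}; column 2 has {A,B,D,E,F} — only C is left for (r5,c2).

C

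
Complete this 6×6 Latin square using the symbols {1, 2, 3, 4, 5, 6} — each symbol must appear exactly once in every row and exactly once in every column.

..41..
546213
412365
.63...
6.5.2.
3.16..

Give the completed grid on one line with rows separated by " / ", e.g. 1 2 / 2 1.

row 1 has {1,4}; column 1 has {3,4,5,6} — only 2 is left for (r1,c1).
row 1 has {1,2,4}; column 6 has {3,5} — only 6 is left for (r1,c6).
row 4 has {3,6}; column 1 has {2,3,4,5,6} — only 1 is left for (r4,c1).
row 5 has {2,5,6}; column 2 has {1,4,6} — only 3 is left for (r5,c2).
row 5 has {2,3,5,6}; column 4 has {1,2,3,6} — only 4 is left for (r5,c4).
row 5 has {2,3,4,5,6}; column 6 has {3,5,6} — only 1 is left for (r5,c6).
row 1 has {1,2,4,6}; column 2 has {1,3,4,6} — only 5 is left for (r1,c2).
row 1 has {1,2,4,5,6}; column 5 has {1,2,6} — only 3 is left for (r1,c5).
row 4 has {1,3,6}; column 4 has {1,2,3,4,6} — only 5 is left for (r4,c4).
row 4 has {1,3,5,6}; column 5 has {1,2,3,6} — only 4 is left for (r4,c5).
row 4 has {1,3,4,5,6}; column 6 has {1,3,5,6} — only 2 is left for (r4,c6).
row 6 has {1,3,6}; column 2 has {1,3,4,5,6} — only 2 is left for (r6,c2).
row 6 has {1,2,3,6}; column 5 has {1,2,3,4,6} — only 5 is left for (r6,c5).
row 6 has {1,2,3,5,6}; column 6 has {1,2,3,5,6} — only 4 is left for (r6,c6).

2 5 4 1 3 6 / 5 4 6 2 1 3 / 4 1 2 3 6 5 / 1 6 3 5 4 2 / 6 3 5 4 2 1 / 3 2 1 6 5 4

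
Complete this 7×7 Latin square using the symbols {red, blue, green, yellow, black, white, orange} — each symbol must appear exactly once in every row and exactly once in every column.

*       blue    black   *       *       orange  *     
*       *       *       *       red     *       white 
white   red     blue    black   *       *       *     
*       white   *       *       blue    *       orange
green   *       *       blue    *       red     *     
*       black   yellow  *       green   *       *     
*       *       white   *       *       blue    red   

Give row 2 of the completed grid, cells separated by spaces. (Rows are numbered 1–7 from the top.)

(r5,c3): row 5 has {red,blue,green}; column 3 has {blue,yellow,black,white}, so it must be orange.
(r6,c6): row 6 has {green,yellow,black}; column 6 has {red,blue,orange}, so it must be white.
(r6,c7): row 6 has {green,yellow,black,white}; column 7 has {red,white,orange}, so it must be blue.
(r2,c3): row 2 has {red,white}; column 3 has {blue,yellow,black,white,orange}, so it must be green.
(r4,c3): row 4 has {blue,white,orange}; column 3 has {blue,green,yellow,black,white,orange}, so it must be red.
(r5,c2): row 5 has {red,blue,green,orange}; column 2 has {red,blue,black,white}, so it must be yellow.
(r5,c7): row 5 has {red,blue,green,yellow,orange}; column 7 has {red,blue,white,orange}, so it must be black.
(r2,c2): row 2 has {red,green,white}; column 2 has {red,blue,yellow,black,white}, so it must be orange.
(r2,c4): row 2 has {red,green,white,orange}; column 4 has {blue,black}, so it must be yellow.
(r2,c6): row 2 has {red,green,yellow,white,orange}; column 6 has {red,blue,white,orange}, so it must be black.
(r4,c4): row 4 has {red,blue,white,orange}; column 4 has {blue,yellow,black}, so it must be green.
(r4,c6): row 4 has {red,blue,green,white,orange}; column 6 has {red,blue,black,white,orange}, so it must be yellow.
(r5,c5): row 5 has {red,blue,green,yellow,black,orange}; column 5 has {red,blue,green}, so it must be white.
(r7,c2): row 7 has {red,blue,white}; column 2 has {red,blue,yellow,black,white,orange}, so it must be green.
(r7,c4): row 7 has {red,blue,green,white}; column 4 has {blue,green,yellow,black}, so it must be orange.
(r1,c5): row 1 has {blue,black,orange}; column 5 has {red,blue,green,white}, so it must be yellow.
(r1,c7): row 1 has {blue,yellow,black,orange}; column 7 has {red,blue,black,white,orange}, so it must be green.
(r2,c1): row 2 has {red,green,yellow,black,white,orange}; column 1 has {green,white}, so it must be blue.

blue orange green yellow red black white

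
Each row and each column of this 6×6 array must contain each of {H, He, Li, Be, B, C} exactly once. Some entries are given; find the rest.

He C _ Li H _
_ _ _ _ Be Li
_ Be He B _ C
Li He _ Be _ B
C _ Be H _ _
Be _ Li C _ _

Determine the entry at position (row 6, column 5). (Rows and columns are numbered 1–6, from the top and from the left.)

He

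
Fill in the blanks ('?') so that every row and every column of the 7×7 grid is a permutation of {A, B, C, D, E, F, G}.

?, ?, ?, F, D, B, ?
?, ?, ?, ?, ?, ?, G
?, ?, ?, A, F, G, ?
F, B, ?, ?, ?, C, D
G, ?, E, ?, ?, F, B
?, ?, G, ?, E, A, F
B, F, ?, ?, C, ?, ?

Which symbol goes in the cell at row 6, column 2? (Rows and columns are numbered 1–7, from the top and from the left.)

(r4,c3) = A
(r4,c5) = G
(r5,c5) = A
(r7,c3) = D
(r7,c6) = E
(r7,c7) = A
(r1,c3) = C
(r1,c7) = E
(r2,c5) = B
(r2,c6) = D
(r3,c3) = B
(r3,c7) = C
(r4,c4) = E
(r7,c4) = G
(r1,c1) = A
(r1,c2) = G
(r2,c3) = F
(r2,c4) = C
(r5,c4) = D
(r6,c4) = B
(r2,c1) = E
(r2,c2) = A
(r3,c1) = D
(r3,c2) = E
(r5,c2) = C
(r6,c1) = C
(r6,c2) = D

D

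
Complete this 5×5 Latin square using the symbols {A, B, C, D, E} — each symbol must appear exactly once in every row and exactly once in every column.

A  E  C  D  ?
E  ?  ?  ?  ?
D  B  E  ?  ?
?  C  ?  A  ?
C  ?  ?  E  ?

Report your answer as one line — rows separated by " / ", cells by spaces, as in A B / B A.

A E C D B / E D A B C / D B E C A / B C D A E / C A B E D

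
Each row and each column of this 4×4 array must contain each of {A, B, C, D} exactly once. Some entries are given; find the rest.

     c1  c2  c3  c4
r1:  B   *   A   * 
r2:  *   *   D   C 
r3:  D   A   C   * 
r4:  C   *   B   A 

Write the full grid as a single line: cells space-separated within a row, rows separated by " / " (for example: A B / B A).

Cell (r1,c4): row 1 has {A,B}; column 4 has {A,C} → D.
Cell (r2,c1): row 2 has {C,D}; column 1 has {B,C,D} → A.
Cell (r2,c2): row 2 has {A,C,D}; column 2 has {A} → B.
Cell (r3,c4): row 3 has {A,C,D}; column 4 has {A,C,D} → B.
Cell (r4,c2): row 4 has {A,B,C}; column 2 has {A,B} → D.
Cell (r1,c2): row 1 has {A,B,D}; column 2 has {A,B,D} → C.

B C A D / A B D C / D A C B / C D B A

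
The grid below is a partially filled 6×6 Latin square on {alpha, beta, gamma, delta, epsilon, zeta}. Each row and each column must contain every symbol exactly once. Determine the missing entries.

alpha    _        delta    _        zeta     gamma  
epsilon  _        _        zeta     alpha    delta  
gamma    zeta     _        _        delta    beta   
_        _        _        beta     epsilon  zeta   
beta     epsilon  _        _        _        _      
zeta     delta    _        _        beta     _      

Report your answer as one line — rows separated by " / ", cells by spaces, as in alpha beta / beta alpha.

alpha beta delta epsilon zeta gamma / epsilon gamma beta zeta alpha delta / gamma zeta epsilon alpha delta beta / delta alpha gamma beta epsilon zeta / beta epsilon zeta delta gamma alpha / zeta delta alpha gamma beta epsilon

(r1,c2) = beta
(r1,c4) = epsilon
(r2,c2) = gamma
(r2,c3) = beta
(r3,c4) = alpha
(r4,c1) = delta
(r4,c2) = alpha
(r4,c3) = gamma
(r5,c5) = gamma
(r5,c6) = alpha
(r6,c4) = gamma
(r6,c6) = epsilon
(r3,c3) = epsilon
(r5,c3) = zeta
(r5,c4) = delta
(r6,c3) = alpha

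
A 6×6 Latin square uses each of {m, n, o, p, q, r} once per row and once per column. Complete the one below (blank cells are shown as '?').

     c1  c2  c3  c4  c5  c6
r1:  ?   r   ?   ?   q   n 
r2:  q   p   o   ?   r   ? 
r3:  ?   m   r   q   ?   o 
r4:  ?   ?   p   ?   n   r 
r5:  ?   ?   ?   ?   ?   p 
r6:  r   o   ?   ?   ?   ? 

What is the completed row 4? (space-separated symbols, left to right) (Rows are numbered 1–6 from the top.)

o q p m n r

At row 1, column 3: row 1 has {n,q,r}; column 3 has {o,p,r}; that leaves m.
At row 2, column 6: row 2 has {o,p,q,r}; column 6 has {n,o,p,r}; that leaves m.
At row 3, column 5: row 3 has {m,o,q,r}; column 5 has {n,q,r}; that leaves p.
At row 4, column 2: row 4 has {n,p,r}; column 2 has {m,o,p,r}; that leaves q.
At row 5, column 2: row 5 has {p}; column 2 has {m,o,p,q,r}; that leaves n.
At row 5, column 3: row 5 has {n,p}; column 3 has {m,o,p,r}; that leaves q.
At row 6, column 3: row 6 has {o,r}; column 3 has {m,o,p,q,r}; that leaves n.
At row 6, column 5: row 6 has {n,o,r}; column 5 has {n,p,q,r}; that leaves m.
At row 6, column 6: row 6 has {m,n,o,r}; column 6 has {m,n,o,p,r}; that leaves q.
At row 2, column 4: row 2 has {m,o,p,q,r}; column 4 has {q}; that leaves n.
At row 3, column 1: row 3 has {m,o,p,q,r}; column 1 has {q,r}; that leaves n.
At row 5, column 5: row 5 has {n,p,q}; column 5 has {m,n,p,q,r}; that leaves o.
At row 6, column 4: row 6 has {m,n,o,q,r}; column 4 has {n,q}; that leaves p.
At row 1, column 4: row 1 has {m,n,q,r}; column 4 has {n,p,q}; that leaves o.
At row 4, column 4: row 4 has {n,p,q,r}; column 4 has {n,o,p,q}; that leaves m.
At row 5, column 1: row 5 has {n,o,p,q}; column 1 has {n,q,r}; that leaves m.
At row 5, column 4: row 5 has {m,n,o,p,q}; column 4 has {m,n,o,p,q}; that leaves r.
At row 1, column 1: row 1 has {m,n,o,q,r}; column 1 has {m,n,q,r}; that leaves p.
At row 4, column 1: row 4 has {m,n,p,q,r}; column 1 has {m,n,p,q,r}; that leaves o.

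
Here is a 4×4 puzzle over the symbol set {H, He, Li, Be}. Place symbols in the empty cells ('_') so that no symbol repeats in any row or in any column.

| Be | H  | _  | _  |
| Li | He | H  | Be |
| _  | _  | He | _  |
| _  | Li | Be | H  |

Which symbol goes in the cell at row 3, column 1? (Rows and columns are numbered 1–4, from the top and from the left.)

H

At row 1, column 3: row 1 has {H,Be}; column 3 has {H,He,Be}; that leaves Li.
At row 1, column 4: row 1 has {H,Li,Be}; column 4 has {H,Be}; that leaves He.
At row 3, column 1: row 3 has {He}; column 1 has {Li,Be}; that leaves H.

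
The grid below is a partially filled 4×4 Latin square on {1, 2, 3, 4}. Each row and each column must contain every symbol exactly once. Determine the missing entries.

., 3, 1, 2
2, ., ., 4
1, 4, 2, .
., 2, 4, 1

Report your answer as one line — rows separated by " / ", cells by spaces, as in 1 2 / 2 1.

(r1,c1) = 4
(r2,c2) = 1
(r2,c3) = 3
(r3,c4) = 3
(r4,c1) = 3

4 3 1 2 / 2 1 3 4 / 1 4 2 3 / 3 2 4 1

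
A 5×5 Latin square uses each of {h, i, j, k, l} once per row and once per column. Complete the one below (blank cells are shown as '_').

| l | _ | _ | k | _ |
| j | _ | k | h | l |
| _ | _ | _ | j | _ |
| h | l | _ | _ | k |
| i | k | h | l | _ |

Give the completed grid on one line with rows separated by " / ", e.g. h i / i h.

l j i k h / j i k h l / k h l j i / h l j i k / i k h l j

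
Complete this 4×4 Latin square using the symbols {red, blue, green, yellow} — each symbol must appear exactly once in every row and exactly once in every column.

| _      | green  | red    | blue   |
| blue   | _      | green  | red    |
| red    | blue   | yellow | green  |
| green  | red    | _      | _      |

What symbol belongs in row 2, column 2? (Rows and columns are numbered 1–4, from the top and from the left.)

(r1,c1): row 1 has {red,blue,green}; column 1 has {red,blue,green}, so it must be yellow.
(r2,c2): row 2 has {red,blue,green}; column 2 has {red,blue,green}, so it must be yellow.

yellow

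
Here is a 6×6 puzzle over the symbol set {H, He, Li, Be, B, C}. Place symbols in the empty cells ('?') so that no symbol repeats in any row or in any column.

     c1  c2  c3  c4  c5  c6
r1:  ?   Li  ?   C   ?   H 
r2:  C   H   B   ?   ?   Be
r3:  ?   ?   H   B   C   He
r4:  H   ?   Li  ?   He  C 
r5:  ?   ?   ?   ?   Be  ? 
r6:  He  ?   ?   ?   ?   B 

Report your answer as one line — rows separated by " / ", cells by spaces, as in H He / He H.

Be Li He C B H / C H B He Li Be / Li Be H B C He / H B Li Be He C / B He C H Be Li / He C Be Li H B

At row 1, column 5: row 1 has {H,Li,C}; column 5 has {He,Be,C}; that leaves B.
At row 2, column 5: row 2 has {H,Be,B,C}; column 5 has {He,Be,B,C}; that leaves Li.
At row 3, column 2: row 3 has {H,He,B,C}; column 2 has {H,Li}; that leaves Be.
At row 4, column 2: row 4 has {H,He,Li,C}; column 2 has {H,Li,Be}; that leaves B.
At row 4, column 4: row 4 has {H,He,Li,B,C}; column 4 has {B,C}; that leaves Be.
At row 5, column 6: row 5 has {Be}; column 6 has {H,He,Be,B,C}; that leaves Li.
At row 6, column 2: row 6 has {He,B}; column 2 has {H,Li,Be,B}; that leaves C.
At row 6, column 3: row 6 has {He,B,C}; column 3 has {H,Li,B}; that leaves Be.
At row 6, column 5: row 6 has {He,Be,B,C}; column 5 has {He,Li,Be,B,C}; that leaves H.
At row 1, column 1: row 1 has {H,Li,B,C}; column 1 has {H,He,C}; that leaves Be.
At row 1, column 3: row 1 has {H,Li,Be,B,C}; column 3 has {H,Li,Be,B}; that leaves He.
At row 2, column 4: row 2 has {H,Li,Be,B,C}; column 4 has {Be,B,C}; that leaves He.
At row 3, column 1: row 3 has {H,He,Be,B,C}; column 1 has {H,He,Be,C}; that leaves Li.
At row 5, column 1: row 5 has {Li,Be}; column 1 has {H,He,Li,Be,C}; that leaves B.
At row 5, column 2: row 5 has {Li,Be,B}; column 2 has {H,Li,Be,B,C}; that leaves He.
At row 5, column 3: row 5 has {He,Li,Be,B}; column 3 has {H,He,Li,Be,B}; that leaves C.
At row 5, column 4: row 5 has {He,Li,Be,B,C}; column 4 has {He,Be,B,C}; that leaves H.
At row 6, column 4: row 6 has {H,He,Be,B,C}; column 4 has {H,He,Be,B,C}; that leaves Li.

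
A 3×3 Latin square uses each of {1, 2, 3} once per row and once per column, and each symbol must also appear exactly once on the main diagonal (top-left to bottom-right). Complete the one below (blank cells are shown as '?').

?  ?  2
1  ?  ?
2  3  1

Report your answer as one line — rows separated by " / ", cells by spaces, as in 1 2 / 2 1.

(r1,c1) = 3
(r1,c2) = 1
(r2,c2) = 2
(r2,c3) = 3

3 1 2 / 1 2 3 / 2 3 1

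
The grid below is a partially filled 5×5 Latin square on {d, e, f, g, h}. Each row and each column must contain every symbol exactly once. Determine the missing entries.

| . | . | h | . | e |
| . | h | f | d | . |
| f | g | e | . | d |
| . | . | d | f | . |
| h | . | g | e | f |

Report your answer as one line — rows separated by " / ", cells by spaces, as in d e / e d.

d f h g e / e h f d g / f g e h d / g e d f h / h d g e f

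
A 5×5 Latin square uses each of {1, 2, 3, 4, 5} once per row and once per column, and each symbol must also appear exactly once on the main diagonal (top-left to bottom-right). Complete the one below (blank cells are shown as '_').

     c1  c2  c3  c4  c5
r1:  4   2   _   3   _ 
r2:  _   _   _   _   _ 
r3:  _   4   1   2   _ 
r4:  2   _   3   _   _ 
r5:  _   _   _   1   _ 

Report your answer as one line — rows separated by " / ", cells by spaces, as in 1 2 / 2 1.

4 2 5 3 1 / 1 3 2 4 5 / 5 4 1 2 3 / 2 1 3 5 4 / 3 5 4 1 2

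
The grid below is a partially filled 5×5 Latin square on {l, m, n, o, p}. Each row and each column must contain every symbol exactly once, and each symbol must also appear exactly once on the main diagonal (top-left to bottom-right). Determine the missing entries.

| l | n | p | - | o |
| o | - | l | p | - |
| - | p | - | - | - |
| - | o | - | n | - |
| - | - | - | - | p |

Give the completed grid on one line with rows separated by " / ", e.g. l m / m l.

row 1 has {l,n,o,p}; column 4 has {n,p} — only m is left for (r1,c4).
row 2 has {l,o,p}; column 2 has {n,o,p}; the diagonal has {l,n,p} — only m is left for (r2,c2).
row 2 has {l,m,o,p}; column 5 has {o,p} — only n is left for (r2,c5).
row 3 has {p}; column 3 has {l,p}; the diagonal has {l,m,n,p} — only o is left for (r3,c3).
row 3 has {o,p}; column 4 has {m,n,p} — only l is left for (r3,c4).
row 3 has {l,o,p}; column 5 has {n,o,p} — only m is left for (r3,c5).
row 4 has {n,o}; column 3 has {l,o,p} — only m is left for (r4,c3).
row 4 has {m,n,o}; column 5 has {m,n,o,p} — only l is left for (r4,c5).
row 5 has {p}; column 2 has {m,n,o,p} — only l is left for (r5,c2).
row 5 has {l,p}; column 3 has {l,m,o,p} — only n is left for (r5,c3).
row 5 has {l,n,p}; column 4 has {l,m,n,p} — only o is left for (r5,c4).
row 3 has {l,m,o,p}; column 1 has {l,o} — only n is left for (r3,c1).
row 4 has {l,m,n,o}; column 1 has {l,n,o} — only p is left for (r4,c1).
row 5 has {l,n,o,p}; column 1 has {l,n,o,p} — only m is left for (r5,c1).

l n p m o / o m l p n / n p o l m / p o m n l / m l n o p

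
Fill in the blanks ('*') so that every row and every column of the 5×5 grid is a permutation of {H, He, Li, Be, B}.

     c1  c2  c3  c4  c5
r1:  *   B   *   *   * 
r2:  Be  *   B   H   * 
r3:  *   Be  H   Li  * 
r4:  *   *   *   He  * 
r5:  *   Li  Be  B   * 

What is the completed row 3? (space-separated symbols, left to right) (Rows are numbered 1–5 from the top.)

He Be H Li B

(r1,c4) = Be
(r2,c2) = He
(r2,c5) = Li
(r4,c2) = H
(r4,c3) = Li
(r1,c3) = He
(r1,c5) = H
(r4,c1) = B
(r4,c5) = Be
(r5,c5) = He
(r1,c1) = Li
(r3,c1) = He
(r3,c5) = B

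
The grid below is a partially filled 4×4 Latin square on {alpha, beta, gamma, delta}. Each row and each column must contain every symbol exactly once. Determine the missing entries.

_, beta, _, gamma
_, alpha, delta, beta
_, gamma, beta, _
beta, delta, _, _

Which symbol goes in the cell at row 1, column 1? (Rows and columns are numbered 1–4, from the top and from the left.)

delta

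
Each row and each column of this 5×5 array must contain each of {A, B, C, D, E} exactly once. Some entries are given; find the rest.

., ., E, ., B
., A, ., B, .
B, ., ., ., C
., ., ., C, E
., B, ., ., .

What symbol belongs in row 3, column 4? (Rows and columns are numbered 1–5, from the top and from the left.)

D

(r2,c5) = D
(r4,c2) = D
(r5,c5) = A
(r1,c2) = C
(r2,c3) = C
(r3,c2) = E
(r4,c1) = A
(r4,c3) = B
(r5,c3) = D
(r5,c4) = E
(r1,c1) = D
(r1,c4) = A
(r2,c1) = E
(r3,c3) = A
(r3,c4) = D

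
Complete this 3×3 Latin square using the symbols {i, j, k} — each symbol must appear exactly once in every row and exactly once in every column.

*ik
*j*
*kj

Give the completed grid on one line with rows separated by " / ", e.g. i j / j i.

j i k / k j i / i k j

(r1,c1) = j
(r2,c3) = i
(r3,c1) = i
(r2,c1) = k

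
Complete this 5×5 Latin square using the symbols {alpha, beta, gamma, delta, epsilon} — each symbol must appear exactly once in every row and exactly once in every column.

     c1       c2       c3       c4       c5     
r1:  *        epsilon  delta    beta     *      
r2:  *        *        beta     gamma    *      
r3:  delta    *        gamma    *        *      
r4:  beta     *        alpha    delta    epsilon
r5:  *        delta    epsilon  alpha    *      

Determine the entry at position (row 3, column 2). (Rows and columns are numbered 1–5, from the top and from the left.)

beta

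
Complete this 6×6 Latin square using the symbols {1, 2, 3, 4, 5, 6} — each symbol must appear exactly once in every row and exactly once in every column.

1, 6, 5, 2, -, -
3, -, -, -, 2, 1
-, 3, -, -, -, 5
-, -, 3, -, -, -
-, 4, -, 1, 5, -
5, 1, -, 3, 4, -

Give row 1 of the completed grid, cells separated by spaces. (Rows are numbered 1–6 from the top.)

(r1,c5) = 3
(r1,c6) = 4

1 6 5 2 3 4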